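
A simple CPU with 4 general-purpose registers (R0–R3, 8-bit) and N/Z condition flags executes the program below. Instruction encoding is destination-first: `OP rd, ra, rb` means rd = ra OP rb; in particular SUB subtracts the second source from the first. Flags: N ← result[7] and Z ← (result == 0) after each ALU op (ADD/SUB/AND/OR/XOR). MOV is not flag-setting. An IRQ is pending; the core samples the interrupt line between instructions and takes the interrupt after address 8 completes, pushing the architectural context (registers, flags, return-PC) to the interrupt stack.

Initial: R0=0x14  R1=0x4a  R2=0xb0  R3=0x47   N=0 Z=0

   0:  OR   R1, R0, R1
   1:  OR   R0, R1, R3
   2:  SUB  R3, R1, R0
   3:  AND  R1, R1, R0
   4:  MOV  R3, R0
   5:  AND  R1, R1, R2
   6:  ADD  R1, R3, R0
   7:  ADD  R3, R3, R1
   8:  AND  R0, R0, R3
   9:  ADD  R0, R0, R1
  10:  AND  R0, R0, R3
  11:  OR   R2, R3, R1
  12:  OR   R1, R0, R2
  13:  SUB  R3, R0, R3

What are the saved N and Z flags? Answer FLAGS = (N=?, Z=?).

FLAGS = (N=0, Z=0)

after  0: R0=0x14 R1=0x5e R2=0xb0 R3=0x47  N=0 Z=0
after  1: R0=0x5f R1=0x5e R2=0xb0 R3=0x47  N=0 Z=0
after  2: R0=0x5f R1=0x5e R2=0xb0 R3=0xff  N=1 Z=0
after  3: R0=0x5f R1=0x5e R2=0xb0 R3=0xff  N=0 Z=0
after  4: R0=0x5f R1=0x5e R2=0xb0 R3=0x5f  N=0 Z=0
after  5: R0=0x5f R1=0x10 R2=0xb0 R3=0x5f  N=0 Z=0
after  6: R0=0x5f R1=0xbe R2=0xb0 R3=0x5f  N=1 Z=0
after  7: R0=0x5f R1=0xbe R2=0xb0 R3=0x1d  N=0 Z=0
after  8: R0=0x1d R1=0xbe R2=0xb0 R3=0x1d  N=0 Z=0
-- IRQ taken; context saved, return-PC = 9 --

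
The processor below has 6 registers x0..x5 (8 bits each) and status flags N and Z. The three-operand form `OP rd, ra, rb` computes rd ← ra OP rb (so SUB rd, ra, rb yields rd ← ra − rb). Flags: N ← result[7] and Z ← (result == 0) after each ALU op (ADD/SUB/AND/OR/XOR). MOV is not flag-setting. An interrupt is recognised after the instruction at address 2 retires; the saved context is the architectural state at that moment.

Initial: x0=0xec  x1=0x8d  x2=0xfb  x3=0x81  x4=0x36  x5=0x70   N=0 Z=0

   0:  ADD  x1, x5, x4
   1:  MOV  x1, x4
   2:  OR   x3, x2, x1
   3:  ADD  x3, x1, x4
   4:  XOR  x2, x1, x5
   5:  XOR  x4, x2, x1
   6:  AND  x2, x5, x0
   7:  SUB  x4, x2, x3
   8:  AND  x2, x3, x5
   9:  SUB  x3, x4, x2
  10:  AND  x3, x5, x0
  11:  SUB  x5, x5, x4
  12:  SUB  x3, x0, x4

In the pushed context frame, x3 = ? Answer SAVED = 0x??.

after  0: x0=0xec x1=0xa6 x2=0xfb x3=0x81 x4=0x36 x5=0x70  N=1 Z=0
after  1: x0=0xec x1=0x36 x2=0xfb x3=0x81 x4=0x36 x5=0x70  N=1 Z=0
after  2: x0=0xec x1=0x36 x2=0xfb x3=0xff x4=0x36 x5=0x70  N=1 Z=0
-- IRQ taken; context saved, return-PC = 3 --

SAVED = 0xff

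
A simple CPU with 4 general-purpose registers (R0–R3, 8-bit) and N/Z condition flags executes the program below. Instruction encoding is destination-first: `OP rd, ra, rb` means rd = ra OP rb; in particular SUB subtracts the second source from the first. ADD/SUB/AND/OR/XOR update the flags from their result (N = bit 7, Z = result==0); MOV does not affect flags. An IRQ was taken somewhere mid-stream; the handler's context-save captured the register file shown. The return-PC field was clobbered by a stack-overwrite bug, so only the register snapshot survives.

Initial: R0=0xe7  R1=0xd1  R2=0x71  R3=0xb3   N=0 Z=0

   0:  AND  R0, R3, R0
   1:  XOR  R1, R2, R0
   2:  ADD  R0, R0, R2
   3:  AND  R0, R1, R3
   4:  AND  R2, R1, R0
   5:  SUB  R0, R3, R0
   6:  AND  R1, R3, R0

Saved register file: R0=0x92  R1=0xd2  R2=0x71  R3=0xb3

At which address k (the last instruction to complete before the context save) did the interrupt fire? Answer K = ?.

after  0: R0=0xa3 R1=0xd1 R2=0x71 R3=0xb3  N=1 Z=0
after  1: R0=0xa3 R1=0xd2 R2=0x71 R3=0xb3  N=1 Z=0
after  2: R0=0x14 R1=0xd2 R2=0x71 R3=0xb3  N=0 Z=0
after  3: R0=0x92 R1=0xd2 R2=0x71 R3=0xb3  N=1 Z=0
-- IRQ taken; context saved, return-PC = 4 --

K = 3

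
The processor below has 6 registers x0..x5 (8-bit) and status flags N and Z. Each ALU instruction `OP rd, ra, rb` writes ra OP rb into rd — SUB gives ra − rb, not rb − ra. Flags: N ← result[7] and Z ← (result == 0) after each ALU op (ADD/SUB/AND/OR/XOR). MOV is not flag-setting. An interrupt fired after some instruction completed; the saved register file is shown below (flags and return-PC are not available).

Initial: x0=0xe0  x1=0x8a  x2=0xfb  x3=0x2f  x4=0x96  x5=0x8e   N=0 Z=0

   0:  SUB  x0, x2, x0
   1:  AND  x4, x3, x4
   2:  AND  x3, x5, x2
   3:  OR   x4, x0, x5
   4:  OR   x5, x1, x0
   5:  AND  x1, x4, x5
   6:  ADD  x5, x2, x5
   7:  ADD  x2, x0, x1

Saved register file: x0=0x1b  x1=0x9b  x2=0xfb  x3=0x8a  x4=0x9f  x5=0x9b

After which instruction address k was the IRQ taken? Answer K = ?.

K = 5

after  0: x0=0x1b x1=0x8a x2=0xfb x3=0x2f x4=0x96 x5=0x8e  N=0 Z=0
after  1: x0=0x1b x1=0x8a x2=0xfb x3=0x2f x4=0x06 x5=0x8e  N=0 Z=0
after  2: x0=0x1b x1=0x8a x2=0xfb x3=0x8a x4=0x06 x5=0x8e  N=1 Z=0
after  3: x0=0x1b x1=0x8a x2=0xfb x3=0x8a x4=0x9f x5=0x8e  N=1 Z=0
after  4: x0=0x1b x1=0x8a x2=0xfb x3=0x8a x4=0x9f x5=0x9b  N=1 Z=0
after  5: x0=0x1b x1=0x9b x2=0xfb x3=0x8a x4=0x9f x5=0x9b  N=1 Z=0
-- IRQ taken; context saved, return-PC = 6 --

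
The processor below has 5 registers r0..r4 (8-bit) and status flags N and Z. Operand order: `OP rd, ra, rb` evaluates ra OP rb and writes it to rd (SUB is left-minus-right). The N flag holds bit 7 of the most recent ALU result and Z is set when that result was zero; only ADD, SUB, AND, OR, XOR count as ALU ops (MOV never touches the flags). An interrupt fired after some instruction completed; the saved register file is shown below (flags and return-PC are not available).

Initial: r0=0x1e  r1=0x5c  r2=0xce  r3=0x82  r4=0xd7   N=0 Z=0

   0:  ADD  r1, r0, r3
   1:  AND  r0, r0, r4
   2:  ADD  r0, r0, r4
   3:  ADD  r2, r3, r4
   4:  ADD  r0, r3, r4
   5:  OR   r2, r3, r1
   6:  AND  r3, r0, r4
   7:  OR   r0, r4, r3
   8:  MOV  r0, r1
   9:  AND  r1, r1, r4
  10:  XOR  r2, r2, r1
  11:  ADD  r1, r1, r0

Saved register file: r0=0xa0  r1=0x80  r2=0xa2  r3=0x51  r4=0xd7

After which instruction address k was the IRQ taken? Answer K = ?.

K = 9

after  0: r0=0x1e r1=0xa0 r2=0xce r3=0x82 r4=0xd7  N=1 Z=0
after  1: r0=0x16 r1=0xa0 r2=0xce r3=0x82 r4=0xd7  N=0 Z=0
after  2: r0=0xed r1=0xa0 r2=0xce r3=0x82 r4=0xd7  N=1 Z=0
after  3: r0=0xed r1=0xa0 r2=0x59 r3=0x82 r4=0xd7  N=0 Z=0
after  4: r0=0x59 r1=0xa0 r2=0x59 r3=0x82 r4=0xd7  N=0 Z=0
after  5: r0=0x59 r1=0xa0 r2=0xa2 r3=0x82 r4=0xd7  N=1 Z=0
after  6: r0=0x59 r1=0xa0 r2=0xa2 r3=0x51 r4=0xd7  N=0 Z=0
after  7: r0=0xd7 r1=0xa0 r2=0xa2 r3=0x51 r4=0xd7  N=1 Z=0
after  8: r0=0xa0 r1=0xa0 r2=0xa2 r3=0x51 r4=0xd7  N=1 Z=0
after  9: r0=0xa0 r1=0x80 r2=0xa2 r3=0x51 r4=0xd7  N=1 Z=0
-- IRQ taken; context saved, return-PC = 10 --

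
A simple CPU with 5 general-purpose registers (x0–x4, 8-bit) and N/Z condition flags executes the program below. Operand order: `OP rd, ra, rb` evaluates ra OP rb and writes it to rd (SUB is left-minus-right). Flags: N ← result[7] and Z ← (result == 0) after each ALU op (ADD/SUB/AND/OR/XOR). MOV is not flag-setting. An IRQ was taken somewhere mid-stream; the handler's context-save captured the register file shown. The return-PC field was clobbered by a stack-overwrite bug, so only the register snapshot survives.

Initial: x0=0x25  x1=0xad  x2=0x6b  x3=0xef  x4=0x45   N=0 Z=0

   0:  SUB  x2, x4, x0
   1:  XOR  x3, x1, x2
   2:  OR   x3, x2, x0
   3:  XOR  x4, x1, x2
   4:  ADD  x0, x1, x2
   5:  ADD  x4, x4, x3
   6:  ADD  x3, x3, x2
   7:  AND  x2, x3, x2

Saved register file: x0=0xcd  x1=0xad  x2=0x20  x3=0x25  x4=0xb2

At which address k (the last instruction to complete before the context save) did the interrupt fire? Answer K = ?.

K = 5

after  0: x0=0x25 x1=0xad x2=0x20 x3=0xef x4=0x45  N=0 Z=0
after  1: x0=0x25 x1=0xad x2=0x20 x3=0x8d x4=0x45  N=1 Z=0
after  2: x0=0x25 x1=0xad x2=0x20 x3=0x25 x4=0x45  N=0 Z=0
after  3: x0=0x25 x1=0xad x2=0x20 x3=0x25 x4=0x8d  N=1 Z=0
after  4: x0=0xcd x1=0xad x2=0x20 x3=0x25 x4=0x8d  N=1 Z=0
after  5: x0=0xcd x1=0xad x2=0x20 x3=0x25 x4=0xb2  N=1 Z=0
-- IRQ taken; context saved, return-PC = 6 --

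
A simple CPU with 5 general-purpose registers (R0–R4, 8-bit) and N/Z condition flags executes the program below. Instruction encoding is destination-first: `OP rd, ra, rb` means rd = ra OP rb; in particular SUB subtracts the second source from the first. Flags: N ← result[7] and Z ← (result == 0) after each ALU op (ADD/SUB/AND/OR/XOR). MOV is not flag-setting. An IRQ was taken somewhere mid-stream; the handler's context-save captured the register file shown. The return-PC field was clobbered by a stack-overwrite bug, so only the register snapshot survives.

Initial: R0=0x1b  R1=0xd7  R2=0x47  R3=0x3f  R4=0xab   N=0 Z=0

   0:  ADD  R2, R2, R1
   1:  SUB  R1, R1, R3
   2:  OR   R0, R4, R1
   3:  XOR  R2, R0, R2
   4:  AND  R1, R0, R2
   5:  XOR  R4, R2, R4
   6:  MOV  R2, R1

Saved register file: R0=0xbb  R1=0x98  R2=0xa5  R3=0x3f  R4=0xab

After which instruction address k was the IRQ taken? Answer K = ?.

after  0: R0=0x1b R1=0xd7 R2=0x1e R3=0x3f R4=0xab  N=0 Z=0
after  1: R0=0x1b R1=0x98 R2=0x1e R3=0x3f R4=0xab  N=1 Z=0
after  2: R0=0xbb R1=0x98 R2=0x1e R3=0x3f R4=0xab  N=1 Z=0
after  3: R0=0xbb R1=0x98 R2=0xa5 R3=0x3f R4=0xab  N=1 Z=0
-- IRQ taken; context saved, return-PC = 4 --

K = 3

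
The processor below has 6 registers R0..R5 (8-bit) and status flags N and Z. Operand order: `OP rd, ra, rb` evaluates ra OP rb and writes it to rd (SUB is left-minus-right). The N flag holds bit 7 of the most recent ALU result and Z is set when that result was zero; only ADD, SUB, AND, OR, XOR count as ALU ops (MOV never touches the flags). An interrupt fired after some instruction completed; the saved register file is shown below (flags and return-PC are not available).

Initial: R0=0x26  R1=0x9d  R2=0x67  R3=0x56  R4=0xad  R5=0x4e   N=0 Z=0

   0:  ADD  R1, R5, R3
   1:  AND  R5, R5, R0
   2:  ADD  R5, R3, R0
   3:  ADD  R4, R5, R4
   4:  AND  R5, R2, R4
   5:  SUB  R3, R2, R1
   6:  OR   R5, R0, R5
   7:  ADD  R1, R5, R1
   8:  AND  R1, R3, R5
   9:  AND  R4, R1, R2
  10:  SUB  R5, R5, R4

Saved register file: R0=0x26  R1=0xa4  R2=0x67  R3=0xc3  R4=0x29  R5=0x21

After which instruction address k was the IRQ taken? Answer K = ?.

K = 5

after  0: R0=0x26 R1=0xa4 R2=0x67 R3=0x56 R4=0xad R5=0x4e  N=1 Z=0
after  1: R0=0x26 R1=0xa4 R2=0x67 R3=0x56 R4=0xad R5=0x06  N=0 Z=0
after  2: R0=0x26 R1=0xa4 R2=0x67 R3=0x56 R4=0xad R5=0x7c  N=0 Z=0
after  3: R0=0x26 R1=0xa4 R2=0x67 R3=0x56 R4=0x29 R5=0x7c  N=0 Z=0
after  4: R0=0x26 R1=0xa4 R2=0x67 R3=0x56 R4=0x29 R5=0x21  N=0 Z=0
after  5: R0=0x26 R1=0xa4 R2=0x67 R3=0xc3 R4=0x29 R5=0x21  N=1 Z=0
-- IRQ taken; context saved, return-PC = 6 --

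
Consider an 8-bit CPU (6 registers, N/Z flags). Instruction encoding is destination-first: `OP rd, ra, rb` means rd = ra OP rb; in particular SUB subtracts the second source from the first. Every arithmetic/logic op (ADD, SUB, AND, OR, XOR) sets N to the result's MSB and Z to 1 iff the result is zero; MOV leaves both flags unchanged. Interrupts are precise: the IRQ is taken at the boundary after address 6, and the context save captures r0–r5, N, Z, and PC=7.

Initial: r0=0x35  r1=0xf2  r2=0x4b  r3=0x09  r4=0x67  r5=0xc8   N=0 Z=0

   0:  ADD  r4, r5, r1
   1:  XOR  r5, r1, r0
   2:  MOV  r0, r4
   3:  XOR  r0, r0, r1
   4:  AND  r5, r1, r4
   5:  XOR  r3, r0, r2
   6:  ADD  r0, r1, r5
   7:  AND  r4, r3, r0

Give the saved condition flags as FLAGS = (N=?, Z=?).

FLAGS = (N=1, Z=0)

after  0: r0=0x35 r1=0xf2 r2=0x4b r3=0x09 r4=0xba r5=0xc8  N=1 Z=0
after  1: r0=0x35 r1=0xf2 r2=0x4b r3=0x09 r4=0xba r5=0xc7  N=1 Z=0
after  2: r0=0xba r1=0xf2 r2=0x4b r3=0x09 r4=0xba r5=0xc7  N=1 Z=0
after  3: r0=0x48 r1=0xf2 r2=0x4b r3=0x09 r4=0xba r5=0xc7  N=0 Z=0
after  4: r0=0x48 r1=0xf2 r2=0x4b r3=0x09 r4=0xba r5=0xb2  N=1 Z=0
after  5: r0=0x48 r1=0xf2 r2=0x4b r3=0x03 r4=0xba r5=0xb2  N=0 Z=0
after  6: r0=0xa4 r1=0xf2 r2=0x4b r3=0x03 r4=0xba r5=0xb2  N=1 Z=0
-- IRQ taken; context saved, return-PC = 7 --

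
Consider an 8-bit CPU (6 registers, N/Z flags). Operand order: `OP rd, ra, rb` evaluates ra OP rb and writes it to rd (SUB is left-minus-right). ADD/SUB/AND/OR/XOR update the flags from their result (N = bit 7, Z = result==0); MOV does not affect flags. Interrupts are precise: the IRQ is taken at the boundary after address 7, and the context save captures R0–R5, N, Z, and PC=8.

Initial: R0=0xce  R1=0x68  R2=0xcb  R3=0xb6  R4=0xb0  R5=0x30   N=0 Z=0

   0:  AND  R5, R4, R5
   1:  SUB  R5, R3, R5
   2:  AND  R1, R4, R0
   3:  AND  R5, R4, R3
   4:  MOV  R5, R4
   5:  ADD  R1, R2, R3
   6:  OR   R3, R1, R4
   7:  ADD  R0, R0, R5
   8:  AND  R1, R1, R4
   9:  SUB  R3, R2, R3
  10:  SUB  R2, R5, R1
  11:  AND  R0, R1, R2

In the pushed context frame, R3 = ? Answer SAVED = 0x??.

SAVED = 0xb1

after  0: R0=0xce R1=0x68 R2=0xcb R3=0xb6 R4=0xb0 R5=0x30  N=0 Z=0
after  1: R0=0xce R1=0x68 R2=0xcb R3=0xb6 R4=0xb0 R5=0x86  N=1 Z=0
after  2: R0=0xce R1=0x80 R2=0xcb R3=0xb6 R4=0xb0 R5=0x86  N=1 Z=0
after  3: R0=0xce R1=0x80 R2=0xcb R3=0xb6 R4=0xb0 R5=0xb0  N=1 Z=0
after  4: R0=0xce R1=0x80 R2=0xcb R3=0xb6 R4=0xb0 R5=0xb0  N=1 Z=0
after  5: R0=0xce R1=0x81 R2=0xcb R3=0xb6 R4=0xb0 R5=0xb0  N=1 Z=0
after  6: R0=0xce R1=0x81 R2=0xcb R3=0xb1 R4=0xb0 R5=0xb0  N=1 Z=0
after  7: R0=0x7e R1=0x81 R2=0xcb R3=0xb1 R4=0xb0 R5=0xb0  N=0 Z=0
-- IRQ taken; context saved, return-PC = 8 --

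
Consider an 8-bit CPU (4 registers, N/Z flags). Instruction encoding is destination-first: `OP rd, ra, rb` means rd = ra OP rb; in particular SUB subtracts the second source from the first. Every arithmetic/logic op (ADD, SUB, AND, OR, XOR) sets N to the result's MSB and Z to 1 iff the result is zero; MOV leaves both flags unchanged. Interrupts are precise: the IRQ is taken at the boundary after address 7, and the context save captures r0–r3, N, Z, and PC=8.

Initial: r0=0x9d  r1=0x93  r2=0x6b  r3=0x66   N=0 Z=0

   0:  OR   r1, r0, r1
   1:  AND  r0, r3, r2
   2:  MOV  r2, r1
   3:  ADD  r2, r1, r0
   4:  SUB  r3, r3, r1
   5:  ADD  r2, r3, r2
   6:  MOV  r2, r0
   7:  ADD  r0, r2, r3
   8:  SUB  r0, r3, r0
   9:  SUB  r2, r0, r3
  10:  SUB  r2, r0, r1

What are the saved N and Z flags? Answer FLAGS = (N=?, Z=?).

FLAGS = (N=0, Z=0)

after  0: r0=0x9d r1=0x9f r2=0x6b r3=0x66  N=1 Z=0
after  1: r0=0x62 r1=0x9f r2=0x6b r3=0x66  N=0 Z=0
after  2: r0=0x62 r1=0x9f r2=0x9f r3=0x66  N=0 Z=0
after  3: r0=0x62 r1=0x9f r2=0x01 r3=0x66  N=0 Z=0
after  4: r0=0x62 r1=0x9f r2=0x01 r3=0xc7  N=1 Z=0
after  5: r0=0x62 r1=0x9f r2=0xc8 r3=0xc7  N=1 Z=0
after  6: r0=0x62 r1=0x9f r2=0x62 r3=0xc7  N=1 Z=0
after  7: r0=0x29 r1=0x9f r2=0x62 r3=0xc7  N=0 Z=0
-- IRQ taken; context saved, return-PC = 8 --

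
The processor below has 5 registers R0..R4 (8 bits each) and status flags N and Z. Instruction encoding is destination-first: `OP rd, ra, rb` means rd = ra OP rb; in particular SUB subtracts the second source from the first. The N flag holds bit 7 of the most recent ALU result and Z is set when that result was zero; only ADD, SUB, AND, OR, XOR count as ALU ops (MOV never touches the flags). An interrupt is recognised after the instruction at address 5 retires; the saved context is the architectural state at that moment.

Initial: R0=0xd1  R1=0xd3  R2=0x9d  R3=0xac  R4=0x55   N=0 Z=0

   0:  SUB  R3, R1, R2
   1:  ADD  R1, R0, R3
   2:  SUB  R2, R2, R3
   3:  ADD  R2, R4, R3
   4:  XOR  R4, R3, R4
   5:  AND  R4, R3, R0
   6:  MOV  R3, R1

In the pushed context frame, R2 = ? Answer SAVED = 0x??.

after  0: R0=0xd1 R1=0xd3 R2=0x9d R3=0x36 R4=0x55  N=0 Z=0
after  1: R0=0xd1 R1=0x07 R2=0x9d R3=0x36 R4=0x55  N=0 Z=0
after  2: R0=0xd1 R1=0x07 R2=0x67 R3=0x36 R4=0x55  N=0 Z=0
after  3: R0=0xd1 R1=0x07 R2=0x8b R3=0x36 R4=0x55  N=1 Z=0
after  4: R0=0xd1 R1=0x07 R2=0x8b R3=0x36 R4=0x63  N=0 Z=0
after  5: R0=0xd1 R1=0x07 R2=0x8b R3=0x36 R4=0x10  N=0 Z=0
-- IRQ taken; context saved, return-PC = 6 --

SAVED = 0x8b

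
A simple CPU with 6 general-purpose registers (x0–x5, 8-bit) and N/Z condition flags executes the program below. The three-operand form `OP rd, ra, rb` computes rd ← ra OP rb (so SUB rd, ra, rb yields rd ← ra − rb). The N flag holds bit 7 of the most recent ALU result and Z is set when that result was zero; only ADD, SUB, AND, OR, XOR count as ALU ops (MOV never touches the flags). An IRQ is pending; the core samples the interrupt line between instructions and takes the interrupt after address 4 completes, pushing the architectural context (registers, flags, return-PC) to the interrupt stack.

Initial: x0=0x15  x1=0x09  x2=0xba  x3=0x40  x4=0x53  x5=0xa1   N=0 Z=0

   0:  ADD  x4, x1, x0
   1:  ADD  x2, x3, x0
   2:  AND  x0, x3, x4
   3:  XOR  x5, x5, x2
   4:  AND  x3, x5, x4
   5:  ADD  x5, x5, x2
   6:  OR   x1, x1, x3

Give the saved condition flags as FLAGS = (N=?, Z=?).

FLAGS = (N=0, Z=0)

after  0: x0=0x15 x1=0x09 x2=0xba x3=0x40 x4=0x1e x5=0xa1  N=0 Z=0
after  1: x0=0x15 x1=0x09 x2=0x55 x3=0x40 x4=0x1e x5=0xa1  N=0 Z=0
after  2: x0=0x00 x1=0x09 x2=0x55 x3=0x40 x4=0x1e x5=0xa1  N=0 Z=1
after  3: x0=0x00 x1=0x09 x2=0x55 x3=0x40 x4=0x1e x5=0xf4  N=1 Z=0
after  4: x0=0x00 x1=0x09 x2=0x55 x3=0x14 x4=0x1e x5=0xf4  N=0 Z=0
-- IRQ taken; context saved, return-PC = 5 --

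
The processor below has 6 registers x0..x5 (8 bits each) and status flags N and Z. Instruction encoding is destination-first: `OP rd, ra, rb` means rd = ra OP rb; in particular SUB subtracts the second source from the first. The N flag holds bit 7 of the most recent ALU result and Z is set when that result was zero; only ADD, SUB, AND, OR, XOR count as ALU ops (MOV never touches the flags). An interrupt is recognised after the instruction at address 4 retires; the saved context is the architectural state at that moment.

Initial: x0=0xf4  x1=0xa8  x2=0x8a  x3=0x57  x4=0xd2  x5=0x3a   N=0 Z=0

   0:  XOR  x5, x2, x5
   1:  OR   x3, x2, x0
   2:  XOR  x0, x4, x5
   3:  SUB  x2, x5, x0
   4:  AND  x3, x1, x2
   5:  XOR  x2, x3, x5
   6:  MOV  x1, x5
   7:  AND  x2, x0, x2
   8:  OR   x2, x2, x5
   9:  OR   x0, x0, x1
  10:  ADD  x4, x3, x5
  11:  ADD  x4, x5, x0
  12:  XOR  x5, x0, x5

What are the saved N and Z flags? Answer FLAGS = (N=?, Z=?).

after  0: x0=0xf4 x1=0xa8 x2=0x8a x3=0x57 x4=0xd2 x5=0xb0  N=1 Z=0
after  1: x0=0xf4 x1=0xa8 x2=0x8a x3=0xfe x4=0xd2 x5=0xb0  N=1 Z=0
after  2: x0=0x62 x1=0xa8 x2=0x8a x3=0xfe x4=0xd2 x5=0xb0  N=0 Z=0
after  3: x0=0x62 x1=0xa8 x2=0x4e x3=0xfe x4=0xd2 x5=0xb0  N=0 Z=0
after  4: x0=0x62 x1=0xa8 x2=0x4e x3=0x08 x4=0xd2 x5=0xb0  N=0 Z=0
-- IRQ taken; context saved, return-PC = 5 --

FLAGS = (N=0, Z=0)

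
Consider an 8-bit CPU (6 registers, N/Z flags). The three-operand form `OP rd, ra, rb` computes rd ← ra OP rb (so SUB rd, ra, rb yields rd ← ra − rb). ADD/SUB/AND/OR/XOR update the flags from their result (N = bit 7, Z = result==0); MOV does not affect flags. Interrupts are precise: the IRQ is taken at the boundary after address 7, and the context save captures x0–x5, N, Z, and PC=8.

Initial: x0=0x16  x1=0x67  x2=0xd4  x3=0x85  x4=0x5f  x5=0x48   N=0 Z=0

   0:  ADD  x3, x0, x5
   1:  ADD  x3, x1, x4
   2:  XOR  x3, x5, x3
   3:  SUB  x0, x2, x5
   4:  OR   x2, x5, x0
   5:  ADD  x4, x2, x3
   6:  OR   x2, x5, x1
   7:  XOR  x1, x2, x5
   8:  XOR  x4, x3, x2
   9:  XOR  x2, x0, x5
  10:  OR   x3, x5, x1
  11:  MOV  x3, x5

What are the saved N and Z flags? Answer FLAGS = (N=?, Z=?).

after  0: x0=0x16 x1=0x67 x2=0xd4 x3=0x5e x4=0x5f x5=0x48  N=0 Z=0
after  1: x0=0x16 x1=0x67 x2=0xd4 x3=0xc6 x4=0x5f x5=0x48  N=1 Z=0
after  2: x0=0x16 x1=0x67 x2=0xd4 x3=0x8e x4=0x5f x5=0x48  N=1 Z=0
after  3: x0=0x8c x1=0x67 x2=0xd4 x3=0x8e x4=0x5f x5=0x48  N=1 Z=0
after  4: x0=0x8c x1=0x67 x2=0xcc x3=0x8e x4=0x5f x5=0x48  N=1 Z=0
after  5: x0=0x8c x1=0x67 x2=0xcc x3=0x8e x4=0x5a x5=0x48  N=0 Z=0
after  6: x0=0x8c x1=0x67 x2=0x6f x3=0x8e x4=0x5a x5=0x48  N=0 Z=0
after  7: x0=0x8c x1=0x27 x2=0x6f x3=0x8e x4=0x5a x5=0x48  N=0 Z=0
-- IRQ taken; context saved, return-PC = 8 --

FLAGS = (N=0, Z=0)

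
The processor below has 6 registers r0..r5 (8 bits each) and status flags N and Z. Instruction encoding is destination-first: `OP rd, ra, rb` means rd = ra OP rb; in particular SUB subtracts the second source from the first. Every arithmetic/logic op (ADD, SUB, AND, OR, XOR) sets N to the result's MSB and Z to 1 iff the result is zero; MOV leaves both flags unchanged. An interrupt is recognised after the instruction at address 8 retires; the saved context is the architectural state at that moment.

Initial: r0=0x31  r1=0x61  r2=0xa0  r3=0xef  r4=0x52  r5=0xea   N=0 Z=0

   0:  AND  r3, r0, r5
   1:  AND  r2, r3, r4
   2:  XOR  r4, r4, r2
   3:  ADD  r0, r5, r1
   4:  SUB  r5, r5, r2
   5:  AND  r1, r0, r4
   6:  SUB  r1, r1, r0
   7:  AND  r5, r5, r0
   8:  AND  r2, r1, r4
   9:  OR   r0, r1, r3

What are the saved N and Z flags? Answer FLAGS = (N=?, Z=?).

after  0: r0=0x31 r1=0x61 r2=0xa0 r3=0x20 r4=0x52 r5=0xea  N=0 Z=0
after  1: r0=0x31 r1=0x61 r2=0x00 r3=0x20 r4=0x52 r5=0xea  N=0 Z=1
after  2: r0=0x31 r1=0x61 r2=0x00 r3=0x20 r4=0x52 r5=0xea  N=0 Z=0
after  3: r0=0x4b r1=0x61 r2=0x00 r3=0x20 r4=0x52 r5=0xea  N=0 Z=0
after  4: r0=0x4b r1=0x61 r2=0x00 r3=0x20 r4=0x52 r5=0xea  N=1 Z=0
after  5: r0=0x4b r1=0x42 r2=0x00 r3=0x20 r4=0x52 r5=0xea  N=0 Z=0
after  6: r0=0x4b r1=0xf7 r2=0x00 r3=0x20 r4=0x52 r5=0xea  N=1 Z=0
after  7: r0=0x4b r1=0xf7 r2=0x00 r3=0x20 r4=0x52 r5=0x4a  N=0 Z=0
after  8: r0=0x4b r1=0xf7 r2=0x52 r3=0x20 r4=0x52 r5=0x4a  N=0 Z=0
-- IRQ taken; context saved, return-PC = 9 --

FLAGS = (N=0, Z=0)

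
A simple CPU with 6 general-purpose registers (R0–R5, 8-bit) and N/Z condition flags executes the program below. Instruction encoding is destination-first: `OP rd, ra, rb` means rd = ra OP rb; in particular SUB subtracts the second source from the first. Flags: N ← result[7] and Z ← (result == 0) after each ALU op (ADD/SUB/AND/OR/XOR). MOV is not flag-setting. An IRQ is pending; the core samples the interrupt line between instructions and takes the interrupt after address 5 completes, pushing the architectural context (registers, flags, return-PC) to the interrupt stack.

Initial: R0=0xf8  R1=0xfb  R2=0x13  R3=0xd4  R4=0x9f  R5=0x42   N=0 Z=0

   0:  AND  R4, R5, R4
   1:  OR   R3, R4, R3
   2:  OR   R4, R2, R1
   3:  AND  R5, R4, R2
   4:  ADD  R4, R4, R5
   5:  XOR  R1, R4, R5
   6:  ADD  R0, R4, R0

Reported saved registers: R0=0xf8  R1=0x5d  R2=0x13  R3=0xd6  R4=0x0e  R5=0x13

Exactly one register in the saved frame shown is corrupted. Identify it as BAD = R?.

BAD = R1

after  0: R0=0xf8 R1=0xfb R2=0x13 R3=0xd4 R4=0x02 R5=0x42  N=0 Z=0
after  1: R0=0xf8 R1=0xfb R2=0x13 R3=0xd6 R4=0x02 R5=0x42  N=1 Z=0
after  2: R0=0xf8 R1=0xfb R2=0x13 R3=0xd6 R4=0xfb R5=0x42  N=1 Z=0
after  3: R0=0xf8 R1=0xfb R2=0x13 R3=0xd6 R4=0xfb R5=0x13  N=0 Z=0
after  4: R0=0xf8 R1=0xfb R2=0x13 R3=0xd6 R4=0x0e R5=0x13  N=0 Z=0
after  5: R0=0xf8 R1=0x1d R2=0x13 R3=0xd6 R4=0x0e R5=0x13  N=0 Z=0
-- IRQ taken; context saved, return-PC = 6 --
mismatch: R1: reported 0x5d vs actual 0x1d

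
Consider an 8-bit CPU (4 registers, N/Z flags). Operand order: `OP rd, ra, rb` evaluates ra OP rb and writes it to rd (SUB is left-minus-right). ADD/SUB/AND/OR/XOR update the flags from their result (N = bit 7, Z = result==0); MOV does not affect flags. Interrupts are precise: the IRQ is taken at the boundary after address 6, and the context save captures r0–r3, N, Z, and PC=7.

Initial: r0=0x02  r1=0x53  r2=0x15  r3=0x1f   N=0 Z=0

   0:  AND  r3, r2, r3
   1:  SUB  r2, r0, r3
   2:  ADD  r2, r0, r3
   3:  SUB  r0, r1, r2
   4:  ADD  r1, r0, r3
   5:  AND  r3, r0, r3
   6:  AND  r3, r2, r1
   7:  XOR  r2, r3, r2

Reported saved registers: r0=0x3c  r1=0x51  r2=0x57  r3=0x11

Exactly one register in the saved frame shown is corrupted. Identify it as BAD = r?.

after  0: r0=0x02 r1=0x53 r2=0x15 r3=0x15  N=0 Z=0
after  1: r0=0x02 r1=0x53 r2=0xed r3=0x15  N=1 Z=0
after  2: r0=0x02 r1=0x53 r2=0x17 r3=0x15  N=0 Z=0
after  3: r0=0x3c r1=0x53 r2=0x17 r3=0x15  N=0 Z=0
after  4: r0=0x3c r1=0x51 r2=0x17 r3=0x15  N=0 Z=0
after  5: r0=0x3c r1=0x51 r2=0x17 r3=0x14  N=0 Z=0
after  6: r0=0x3c r1=0x51 r2=0x17 r3=0x11  N=0 Z=0
-- IRQ taken; context saved, return-PC = 7 --
mismatch: r2: reported 0x57 vs actual 0x17

BAD = r2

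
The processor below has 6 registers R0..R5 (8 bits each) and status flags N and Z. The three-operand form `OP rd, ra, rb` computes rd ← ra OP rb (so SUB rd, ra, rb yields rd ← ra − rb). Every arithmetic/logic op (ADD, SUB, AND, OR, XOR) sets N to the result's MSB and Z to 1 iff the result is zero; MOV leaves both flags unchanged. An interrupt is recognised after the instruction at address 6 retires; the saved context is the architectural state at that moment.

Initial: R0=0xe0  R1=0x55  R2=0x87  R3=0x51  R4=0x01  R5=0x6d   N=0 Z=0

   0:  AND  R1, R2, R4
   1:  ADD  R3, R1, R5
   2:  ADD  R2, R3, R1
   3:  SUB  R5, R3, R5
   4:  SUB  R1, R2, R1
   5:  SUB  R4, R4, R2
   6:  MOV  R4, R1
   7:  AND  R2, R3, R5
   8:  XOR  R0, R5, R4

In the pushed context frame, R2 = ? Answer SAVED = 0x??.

SAVED = 0x6f

after  0: R0=0xe0 R1=0x01 R2=0x87 R3=0x51 R4=0x01 R5=0x6d  N=0 Z=0
after  1: R0=0xe0 R1=0x01 R2=0x87 R3=0x6e R4=0x01 R5=0x6d  N=0 Z=0
after  2: R0=0xe0 R1=0x01 R2=0x6f R3=0x6e R4=0x01 R5=0x6d  N=0 Z=0
after  3: R0=0xe0 R1=0x01 R2=0x6f R3=0x6e R4=0x01 R5=0x01  N=0 Z=0
after  4: R0=0xe0 R1=0x6e R2=0x6f R3=0x6e R4=0x01 R5=0x01  N=0 Z=0
after  5: R0=0xe0 R1=0x6e R2=0x6f R3=0x6e R4=0x92 R5=0x01  N=1 Z=0
after  6: R0=0xe0 R1=0x6e R2=0x6f R3=0x6e R4=0x6e R5=0x01  N=1 Z=0
-- IRQ taken; context saved, return-PC = 7 --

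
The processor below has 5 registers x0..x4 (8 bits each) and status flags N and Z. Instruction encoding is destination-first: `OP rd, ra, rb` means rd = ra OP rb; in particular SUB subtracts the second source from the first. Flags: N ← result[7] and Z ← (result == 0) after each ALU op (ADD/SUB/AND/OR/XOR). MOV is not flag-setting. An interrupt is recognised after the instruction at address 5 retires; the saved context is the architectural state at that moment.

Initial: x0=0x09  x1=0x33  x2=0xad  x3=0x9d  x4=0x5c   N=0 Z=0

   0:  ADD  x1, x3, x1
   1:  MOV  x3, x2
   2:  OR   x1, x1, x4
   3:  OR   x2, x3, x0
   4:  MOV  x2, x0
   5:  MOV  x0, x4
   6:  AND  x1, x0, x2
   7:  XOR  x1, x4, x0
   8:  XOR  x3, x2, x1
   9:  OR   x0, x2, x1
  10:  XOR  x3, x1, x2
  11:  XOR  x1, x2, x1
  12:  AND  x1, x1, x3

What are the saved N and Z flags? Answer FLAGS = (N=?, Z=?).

FLAGS = (N=1, Z=0)

after  0: x0=0x09 x1=0xd0 x2=0xad x3=0x9d x4=0x5c  N=1 Z=0
after  1: x0=0x09 x1=0xd0 x2=0xad x3=0xad x4=0x5c  N=1 Z=0
after  2: x0=0x09 x1=0xdc x2=0xad x3=0xad x4=0x5c  N=1 Z=0
after  3: x0=0x09 x1=0xdc x2=0xad x3=0xad x4=0x5c  N=1 Z=0
after  4: x0=0x09 x1=0xdc x2=0x09 x3=0xad x4=0x5c  N=1 Z=0
after  5: x0=0x5c x1=0xdc x2=0x09 x3=0xad x4=0x5c  N=1 Z=0
-- IRQ taken; context saved, return-PC = 6 --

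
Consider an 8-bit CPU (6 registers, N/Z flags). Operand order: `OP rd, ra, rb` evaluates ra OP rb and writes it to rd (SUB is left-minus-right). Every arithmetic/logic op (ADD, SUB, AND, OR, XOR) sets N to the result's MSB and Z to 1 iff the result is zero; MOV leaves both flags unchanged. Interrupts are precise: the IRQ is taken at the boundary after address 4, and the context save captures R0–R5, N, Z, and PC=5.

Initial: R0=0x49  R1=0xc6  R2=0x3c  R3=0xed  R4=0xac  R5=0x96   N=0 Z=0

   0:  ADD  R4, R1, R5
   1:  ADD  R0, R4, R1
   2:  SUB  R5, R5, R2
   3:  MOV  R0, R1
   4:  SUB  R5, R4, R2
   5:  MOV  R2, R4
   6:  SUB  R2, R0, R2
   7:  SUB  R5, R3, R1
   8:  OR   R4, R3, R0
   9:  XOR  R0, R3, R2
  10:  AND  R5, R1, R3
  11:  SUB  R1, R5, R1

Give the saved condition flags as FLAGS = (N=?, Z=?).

after  0: R0=0x49 R1=0xc6 R2=0x3c R3=0xed R4=0x5c R5=0x96  N=0 Z=0
after  1: R0=0x22 R1=0xc6 R2=0x3c R3=0xed R4=0x5c R5=0x96  N=0 Z=0
after  2: R0=0x22 R1=0xc6 R2=0x3c R3=0xed R4=0x5c R5=0x5a  N=0 Z=0
after  3: R0=0xc6 R1=0xc6 R2=0x3c R3=0xed R4=0x5c R5=0x5a  N=0 Z=0
after  4: R0=0xc6 R1=0xc6 R2=0x3c R3=0xed R4=0x5c R5=0x20  N=0 Z=0
-- IRQ taken; context saved, return-PC = 5 --

FLAGS = (N=0, Z=0)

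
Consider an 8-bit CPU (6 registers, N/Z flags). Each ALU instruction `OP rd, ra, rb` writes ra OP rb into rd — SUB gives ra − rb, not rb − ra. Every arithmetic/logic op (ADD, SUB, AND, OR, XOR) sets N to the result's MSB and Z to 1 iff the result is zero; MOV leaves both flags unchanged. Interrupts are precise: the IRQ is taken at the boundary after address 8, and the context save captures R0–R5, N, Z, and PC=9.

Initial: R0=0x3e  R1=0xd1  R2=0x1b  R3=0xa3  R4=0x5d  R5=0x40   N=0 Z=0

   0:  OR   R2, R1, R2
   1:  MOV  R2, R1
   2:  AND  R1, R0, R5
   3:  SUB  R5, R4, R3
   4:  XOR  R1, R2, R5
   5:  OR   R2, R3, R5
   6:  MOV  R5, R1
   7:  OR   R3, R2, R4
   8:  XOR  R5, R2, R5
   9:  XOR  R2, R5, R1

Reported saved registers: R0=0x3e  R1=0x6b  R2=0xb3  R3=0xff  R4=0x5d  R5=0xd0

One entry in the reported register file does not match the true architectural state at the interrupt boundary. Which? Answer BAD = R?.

BAD = R2

after  0: R0=0x3e R1=0xd1 R2=0xdb R3=0xa3 R4=0x5d R5=0x40  N=1 Z=0
after  1: R0=0x3e R1=0xd1 R2=0xd1 R3=0xa3 R4=0x5d R5=0x40  N=1 Z=0
after  2: R0=0x3e R1=0x00 R2=0xd1 R3=0xa3 R4=0x5d R5=0x40  N=0 Z=1
after  3: R0=0x3e R1=0x00 R2=0xd1 R3=0xa3 R4=0x5d R5=0xba  N=1 Z=0
after  4: R0=0x3e R1=0x6b R2=0xd1 R3=0xa3 R4=0x5d R5=0xba  N=0 Z=0
after  5: R0=0x3e R1=0x6b R2=0xbb R3=0xa3 R4=0x5d R5=0xba  N=1 Z=0
after  6: R0=0x3e R1=0x6b R2=0xbb R3=0xa3 R4=0x5d R5=0x6b  N=1 Z=0
after  7: R0=0x3e R1=0x6b R2=0xbb R3=0xff R4=0x5d R5=0x6b  N=1 Z=0
after  8: R0=0x3e R1=0x6b R2=0xbb R3=0xff R4=0x5d R5=0xd0  N=1 Z=0
-- IRQ taken; context saved, return-PC = 9 --
mismatch: R2: reported 0xb3 vs actual 0xbb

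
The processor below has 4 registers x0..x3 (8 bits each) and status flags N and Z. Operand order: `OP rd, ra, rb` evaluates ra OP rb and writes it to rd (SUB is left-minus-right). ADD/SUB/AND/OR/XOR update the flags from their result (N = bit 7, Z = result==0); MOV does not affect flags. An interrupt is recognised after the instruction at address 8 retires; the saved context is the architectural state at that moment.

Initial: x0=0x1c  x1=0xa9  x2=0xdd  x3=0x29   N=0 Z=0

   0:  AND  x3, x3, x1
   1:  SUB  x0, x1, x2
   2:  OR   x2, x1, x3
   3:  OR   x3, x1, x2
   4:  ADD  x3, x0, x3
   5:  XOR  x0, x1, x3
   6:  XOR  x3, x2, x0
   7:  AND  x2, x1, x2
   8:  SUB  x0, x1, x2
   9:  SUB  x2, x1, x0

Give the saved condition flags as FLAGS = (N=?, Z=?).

FLAGS = (N=0, Z=1)

after  0: x0=0x1c x1=0xa9 x2=0xdd x3=0x29  N=0 Z=0
after  1: x0=0xcc x1=0xa9 x2=0xdd x3=0x29  N=1 Z=0
after  2: x0=0xcc x1=0xa9 x2=0xa9 x3=0x29  N=1 Z=0
after  3: x0=0xcc x1=0xa9 x2=0xa9 x3=0xa9  N=1 Z=0
after  4: x0=0xcc x1=0xa9 x2=0xa9 x3=0x75  N=0 Z=0
after  5: x0=0xdc x1=0xa9 x2=0xa9 x3=0x75  N=1 Z=0
after  6: x0=0xdc x1=0xa9 x2=0xa9 x3=0x75  N=0 Z=0
after  7: x0=0xdc x1=0xa9 x2=0xa9 x3=0x75  N=1 Z=0
after  8: x0=0x00 x1=0xa9 x2=0xa9 x3=0x75  N=0 Z=1
-- IRQ taken; context saved, return-PC = 9 --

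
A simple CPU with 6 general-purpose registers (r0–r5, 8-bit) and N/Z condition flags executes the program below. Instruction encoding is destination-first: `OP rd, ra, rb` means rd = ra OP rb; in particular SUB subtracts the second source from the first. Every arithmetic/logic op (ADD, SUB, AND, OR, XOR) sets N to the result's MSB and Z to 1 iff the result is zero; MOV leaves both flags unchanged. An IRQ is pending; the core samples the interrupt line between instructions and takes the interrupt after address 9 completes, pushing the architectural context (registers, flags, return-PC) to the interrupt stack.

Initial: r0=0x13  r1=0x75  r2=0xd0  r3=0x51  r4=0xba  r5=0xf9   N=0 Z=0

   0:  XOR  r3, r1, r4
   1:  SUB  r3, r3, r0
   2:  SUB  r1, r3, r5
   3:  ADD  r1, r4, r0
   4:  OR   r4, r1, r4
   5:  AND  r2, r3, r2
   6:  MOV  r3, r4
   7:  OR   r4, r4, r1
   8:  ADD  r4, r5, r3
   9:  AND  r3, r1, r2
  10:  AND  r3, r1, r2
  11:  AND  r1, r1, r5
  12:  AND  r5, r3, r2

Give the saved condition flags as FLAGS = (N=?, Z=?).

FLAGS = (N=1, Z=0)

after  0: r0=0x13 r1=0x75 r2=0xd0 r3=0xcf r4=0xba r5=0xf9  N=1 Z=0
after  1: r0=0x13 r1=0x75 r2=0xd0 r3=0xbc r4=0xba r5=0xf9  N=1 Z=0
after  2: r0=0x13 r1=0xc3 r2=0xd0 r3=0xbc r4=0xba r5=0xf9  N=1 Z=0
after  3: r0=0x13 r1=0xcd r2=0xd0 r3=0xbc r4=0xba r5=0xf9  N=1 Z=0
after  4: r0=0x13 r1=0xcd r2=0xd0 r3=0xbc r4=0xff r5=0xf9  N=1 Z=0
after  5: r0=0x13 r1=0xcd r2=0x90 r3=0xbc r4=0xff r5=0xf9  N=1 Z=0
after  6: r0=0x13 r1=0xcd r2=0x90 r3=0xff r4=0xff r5=0xf9  N=1 Z=0
after  7: r0=0x13 r1=0xcd r2=0x90 r3=0xff r4=0xff r5=0xf9  N=1 Z=0
after  8: r0=0x13 r1=0xcd r2=0x90 r3=0xff r4=0xf8 r5=0xf9  N=1 Z=0
after  9: r0=0x13 r1=0xcd r2=0x90 r3=0x80 r4=0xf8 r5=0xf9  N=1 Z=0
-- IRQ taken; context saved, return-PC = 10 --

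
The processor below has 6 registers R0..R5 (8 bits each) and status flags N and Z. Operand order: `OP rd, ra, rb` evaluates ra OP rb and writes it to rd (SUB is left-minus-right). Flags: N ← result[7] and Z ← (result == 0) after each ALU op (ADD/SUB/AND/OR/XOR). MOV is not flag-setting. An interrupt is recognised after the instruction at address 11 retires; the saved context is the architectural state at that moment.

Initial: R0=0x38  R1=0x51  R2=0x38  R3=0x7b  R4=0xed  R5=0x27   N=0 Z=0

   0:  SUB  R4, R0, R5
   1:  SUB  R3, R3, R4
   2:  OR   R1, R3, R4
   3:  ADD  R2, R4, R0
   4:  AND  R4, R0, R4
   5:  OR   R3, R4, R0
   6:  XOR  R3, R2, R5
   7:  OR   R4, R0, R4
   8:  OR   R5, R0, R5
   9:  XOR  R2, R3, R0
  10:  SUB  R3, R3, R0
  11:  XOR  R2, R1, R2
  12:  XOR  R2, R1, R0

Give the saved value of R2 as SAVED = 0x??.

after  0: R0=0x38 R1=0x51 R2=0x38 R3=0x7b R4=0x11 R5=0x27  N=0 Z=0
after  1: R0=0x38 R1=0x51 R2=0x38 R3=0x6a R4=0x11 R5=0x27  N=0 Z=0
after  2: R0=0x38 R1=0x7b R2=0x38 R3=0x6a R4=0x11 R5=0x27  N=0 Z=0
after  3: R0=0x38 R1=0x7b R2=0x49 R3=0x6a R4=0x11 R5=0x27  N=0 Z=0
after  4: R0=0x38 R1=0x7b R2=0x49 R3=0x6a R4=0x10 R5=0x27  N=0 Z=0
after  5: R0=0x38 R1=0x7b R2=0x49 R3=0x38 R4=0x10 R5=0x27  N=0 Z=0
after  6: R0=0x38 R1=0x7b R2=0x49 R3=0x6e R4=0x10 R5=0x27  N=0 Z=0
after  7: R0=0x38 R1=0x7b R2=0x49 R3=0x6e R4=0x38 R5=0x27  N=0 Z=0
after  8: R0=0x38 R1=0x7b R2=0x49 R3=0x6e R4=0x38 R5=0x3f  N=0 Z=0
after  9: R0=0x38 R1=0x7b R2=0x56 R3=0x6e R4=0x38 R5=0x3f  N=0 Z=0
after 10: R0=0x38 R1=0x7b R2=0x56 R3=0x36 R4=0x38 R5=0x3f  N=0 Z=0
after 11: R0=0x38 R1=0x7b R2=0x2d R3=0x36 R4=0x38 R5=0x3f  N=0 Z=0
-- IRQ taken; context saved, return-PC = 12 --

SAVED = 0x2d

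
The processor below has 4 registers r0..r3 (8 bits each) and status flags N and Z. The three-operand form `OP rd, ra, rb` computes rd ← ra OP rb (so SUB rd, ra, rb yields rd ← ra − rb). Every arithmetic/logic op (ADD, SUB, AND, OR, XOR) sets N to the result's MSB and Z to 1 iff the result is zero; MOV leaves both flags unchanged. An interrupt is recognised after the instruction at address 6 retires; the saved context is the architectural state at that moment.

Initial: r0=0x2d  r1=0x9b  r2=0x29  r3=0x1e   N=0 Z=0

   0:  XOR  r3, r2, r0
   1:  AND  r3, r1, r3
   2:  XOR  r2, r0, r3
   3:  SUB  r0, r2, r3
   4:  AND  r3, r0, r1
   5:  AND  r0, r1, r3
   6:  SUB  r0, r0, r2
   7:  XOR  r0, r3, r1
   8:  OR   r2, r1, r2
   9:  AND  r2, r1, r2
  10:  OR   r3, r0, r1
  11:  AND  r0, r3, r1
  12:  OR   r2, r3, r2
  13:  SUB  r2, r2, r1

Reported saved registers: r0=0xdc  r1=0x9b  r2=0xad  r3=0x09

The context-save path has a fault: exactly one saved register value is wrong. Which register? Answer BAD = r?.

after  0: r0=0x2d r1=0x9b r2=0x29 r3=0x04  N=0 Z=0
after  1: r0=0x2d r1=0x9b r2=0x29 r3=0x00  N=0 Z=1
after  2: r0=0x2d r1=0x9b r2=0x2d r3=0x00  N=0 Z=0
after  3: r0=0x2d r1=0x9b r2=0x2d r3=0x00  N=0 Z=0
after  4: r0=0x2d r1=0x9b r2=0x2d r3=0x09  N=0 Z=0
after  5: r0=0x09 r1=0x9b r2=0x2d r3=0x09  N=0 Z=0
after  6: r0=0xdc r1=0x9b r2=0x2d r3=0x09  N=1 Z=0
-- IRQ taken; context saved, return-PC = 7 --
mismatch: r2: reported 0xad vs actual 0x2d

BAD = r2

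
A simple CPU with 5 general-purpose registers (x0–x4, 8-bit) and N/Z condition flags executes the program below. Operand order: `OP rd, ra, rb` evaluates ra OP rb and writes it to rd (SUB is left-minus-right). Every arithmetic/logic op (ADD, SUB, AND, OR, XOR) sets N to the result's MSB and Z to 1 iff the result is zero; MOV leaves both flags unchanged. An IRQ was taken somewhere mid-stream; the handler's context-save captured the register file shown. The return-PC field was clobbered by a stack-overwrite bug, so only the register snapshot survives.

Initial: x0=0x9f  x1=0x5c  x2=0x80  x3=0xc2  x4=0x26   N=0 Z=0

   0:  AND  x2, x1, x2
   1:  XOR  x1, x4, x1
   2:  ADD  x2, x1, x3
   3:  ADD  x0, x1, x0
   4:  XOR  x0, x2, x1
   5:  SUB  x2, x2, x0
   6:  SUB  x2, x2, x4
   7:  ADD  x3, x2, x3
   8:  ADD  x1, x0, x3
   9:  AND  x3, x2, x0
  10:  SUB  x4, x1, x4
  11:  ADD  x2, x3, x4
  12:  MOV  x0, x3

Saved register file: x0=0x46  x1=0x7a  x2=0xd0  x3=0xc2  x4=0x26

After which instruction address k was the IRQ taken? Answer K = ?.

K = 6

after  0: x0=0x9f x1=0x5c x2=0x00 x3=0xc2 x4=0x26  N=0 Z=1
after  1: x0=0x9f x1=0x7a x2=0x00 x3=0xc2 x4=0x26  N=0 Z=0
after  2: x0=0x9f x1=0x7a x2=0x3c x3=0xc2 x4=0x26  N=0 Z=0
after  3: x0=0x19 x1=0x7a x2=0x3c x3=0xc2 x4=0x26  N=0 Z=0
after  4: x0=0x46 x1=0x7a x2=0x3c x3=0xc2 x4=0x26  N=0 Z=0
after  5: x0=0x46 x1=0x7a x2=0xf6 x3=0xc2 x4=0x26  N=1 Z=0
after  6: x0=0x46 x1=0x7a x2=0xd0 x3=0xc2 x4=0x26  N=1 Z=0
-- IRQ taken; context saved, return-PC = 7 --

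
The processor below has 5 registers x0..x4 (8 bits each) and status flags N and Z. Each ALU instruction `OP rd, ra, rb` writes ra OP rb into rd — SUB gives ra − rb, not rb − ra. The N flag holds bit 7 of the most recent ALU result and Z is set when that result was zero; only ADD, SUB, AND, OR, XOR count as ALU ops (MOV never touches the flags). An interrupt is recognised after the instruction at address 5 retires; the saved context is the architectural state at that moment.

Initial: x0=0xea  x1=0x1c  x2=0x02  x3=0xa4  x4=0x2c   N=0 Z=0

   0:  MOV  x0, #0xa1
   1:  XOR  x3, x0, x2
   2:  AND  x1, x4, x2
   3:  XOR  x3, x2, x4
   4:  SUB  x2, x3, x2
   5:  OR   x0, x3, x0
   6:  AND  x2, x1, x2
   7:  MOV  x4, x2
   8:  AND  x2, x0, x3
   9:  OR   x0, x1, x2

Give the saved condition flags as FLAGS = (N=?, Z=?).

after  0: x0=0xa1 x1=0x1c x2=0x02 x3=0xa4 x4=0x2c  N=0 Z=0
after  1: x0=0xa1 x1=0x1c x2=0x02 x3=0xa3 x4=0x2c  N=1 Z=0
after  2: x0=0xa1 x1=0x00 x2=0x02 x3=0xa3 x4=0x2c  N=0 Z=1
after  3: x0=0xa1 x1=0x00 x2=0x02 x3=0x2e x4=0x2c  N=0 Z=0
after  4: x0=0xa1 x1=0x00 x2=0x2c x3=0x2e x4=0x2c  N=0 Z=0
after  5: x0=0xaf x1=0x00 x2=0x2c x3=0x2e x4=0x2c  N=1 Z=0
-- IRQ taken; context saved, return-PC = 6 --

FLAGS = (N=1, Z=0)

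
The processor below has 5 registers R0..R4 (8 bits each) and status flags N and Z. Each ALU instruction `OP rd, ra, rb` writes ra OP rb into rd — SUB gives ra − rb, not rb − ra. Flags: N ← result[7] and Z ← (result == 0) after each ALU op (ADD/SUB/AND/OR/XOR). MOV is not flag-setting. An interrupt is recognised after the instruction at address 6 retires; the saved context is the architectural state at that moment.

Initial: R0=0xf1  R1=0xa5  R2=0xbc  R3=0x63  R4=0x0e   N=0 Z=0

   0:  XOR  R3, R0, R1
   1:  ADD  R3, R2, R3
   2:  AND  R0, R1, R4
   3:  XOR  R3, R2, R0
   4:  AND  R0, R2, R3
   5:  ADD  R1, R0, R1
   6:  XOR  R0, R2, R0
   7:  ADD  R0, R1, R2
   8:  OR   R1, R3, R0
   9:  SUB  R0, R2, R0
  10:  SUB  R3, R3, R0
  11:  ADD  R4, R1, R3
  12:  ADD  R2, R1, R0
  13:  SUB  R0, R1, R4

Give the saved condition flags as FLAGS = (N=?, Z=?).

after  0: R0=0xf1 R1=0xa5 R2=0xbc R3=0x54 R4=0x0e  N=0 Z=0
after  1: R0=0xf1 R1=0xa5 R2=0xbc R3=0x10 R4=0x0e  N=0 Z=0
after  2: R0=0x04 R1=0xa5 R2=0xbc R3=0x10 R4=0x0e  N=0 Z=0
after  3: R0=0x04 R1=0xa5 R2=0xbc R3=0xb8 R4=0x0e  N=1 Z=0
after  4: R0=0xb8 R1=0xa5 R2=0xbc R3=0xb8 R4=0x0e  N=1 Z=0
after  5: R0=0xb8 R1=0x5d R2=0xbc R3=0xb8 R4=0x0e  N=0 Z=0
after  6: R0=0x04 R1=0x5d R2=0xbc R3=0xb8 R4=0x0e  N=0 Z=0
-- IRQ taken; context saved, return-PC = 7 --

FLAGS = (N=0, Z=0)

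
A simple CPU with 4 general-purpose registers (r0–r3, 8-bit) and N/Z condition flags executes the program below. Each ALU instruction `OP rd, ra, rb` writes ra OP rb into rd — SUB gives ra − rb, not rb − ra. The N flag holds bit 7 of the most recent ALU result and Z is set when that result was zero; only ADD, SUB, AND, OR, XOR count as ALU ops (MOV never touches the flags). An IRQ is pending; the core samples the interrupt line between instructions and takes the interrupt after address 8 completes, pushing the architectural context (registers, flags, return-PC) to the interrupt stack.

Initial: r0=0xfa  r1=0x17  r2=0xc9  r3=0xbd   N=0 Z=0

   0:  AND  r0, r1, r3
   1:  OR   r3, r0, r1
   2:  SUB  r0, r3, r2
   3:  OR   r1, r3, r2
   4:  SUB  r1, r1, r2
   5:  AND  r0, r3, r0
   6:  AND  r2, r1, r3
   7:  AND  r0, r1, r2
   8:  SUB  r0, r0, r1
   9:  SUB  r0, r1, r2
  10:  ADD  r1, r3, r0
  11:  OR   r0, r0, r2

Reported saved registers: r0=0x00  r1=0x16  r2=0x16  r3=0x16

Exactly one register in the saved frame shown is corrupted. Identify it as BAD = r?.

BAD = r3

after  0: r0=0x15 r1=0x17 r2=0xc9 r3=0xbd  N=0 Z=0
after  1: r0=0x15 r1=0x17 r2=0xc9 r3=0x17  N=0 Z=0
after  2: r0=0x4e r1=0x17 r2=0xc9 r3=0x17  N=0 Z=0
after  3: r0=0x4e r1=0xdf r2=0xc9 r3=0x17  N=1 Z=0
after  4: r0=0x4e r1=0x16 r2=0xc9 r3=0x17  N=0 Z=0
after  5: r0=0x06 r1=0x16 r2=0xc9 r3=0x17  N=0 Z=0
after  6: r0=0x06 r1=0x16 r2=0x16 r3=0x17  N=0 Z=0
after  7: r0=0x16 r1=0x16 r2=0x16 r3=0x17  N=0 Z=0
after  8: r0=0x00 r1=0x16 r2=0x16 r3=0x17  N=0 Z=1
-- IRQ taken; context saved, return-PC = 9 --
mismatch: r3: reported 0x16 vs actual 0x17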